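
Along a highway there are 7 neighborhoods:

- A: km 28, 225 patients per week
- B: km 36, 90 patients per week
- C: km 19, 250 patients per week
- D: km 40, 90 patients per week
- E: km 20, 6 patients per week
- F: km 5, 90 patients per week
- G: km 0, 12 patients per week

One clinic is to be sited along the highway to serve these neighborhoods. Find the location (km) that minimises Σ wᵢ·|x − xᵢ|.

For a sum of weighted absolute distances on a line, the optimum is the weighted median (not the mean). Total weight W = 763; half-weight = 381.5.
Sort by position and accumulate weight:
  km 0 (G, w=12) → cum 12
  km 5 (F, w=90) → cum 102
  km 19 (C, w=250) → cum 352
  km 20 (E, w=6) → cum 358
  km 28 (A, w=225) → cum 583  ≥ 381.5 → median here
  km 36 (B, w=90) → cum 673
  km 40 (D, w=90) → cum 763
Optimal location: km 28.

x = 28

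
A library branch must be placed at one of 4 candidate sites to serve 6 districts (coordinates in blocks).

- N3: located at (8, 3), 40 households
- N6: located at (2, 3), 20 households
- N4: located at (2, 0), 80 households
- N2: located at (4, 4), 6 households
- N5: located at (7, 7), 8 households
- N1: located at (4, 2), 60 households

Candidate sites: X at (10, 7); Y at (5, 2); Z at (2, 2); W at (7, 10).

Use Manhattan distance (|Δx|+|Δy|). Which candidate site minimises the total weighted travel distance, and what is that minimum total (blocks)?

Z, total 684 blocks

Total weighted distance at each candidate:
  X (10, 7): total = 2418
  Y (5, 2): total = 774
  Z (2, 2): total = 684
  W (7, 10): total = 2498
Minimum is at Z with total 684 blocks.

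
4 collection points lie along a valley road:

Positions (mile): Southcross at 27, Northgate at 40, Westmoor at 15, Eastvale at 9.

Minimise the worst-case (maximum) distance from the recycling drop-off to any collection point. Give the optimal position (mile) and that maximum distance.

location 24.5, max distance 15.5

The 1-center on a line is the midpoint of the two extreme points: leftmost at 9, rightmost at 40.
Optimal location = (9 + 40)/2 = 24.5; maximum distance = (40 − 9)/2 = 15.5.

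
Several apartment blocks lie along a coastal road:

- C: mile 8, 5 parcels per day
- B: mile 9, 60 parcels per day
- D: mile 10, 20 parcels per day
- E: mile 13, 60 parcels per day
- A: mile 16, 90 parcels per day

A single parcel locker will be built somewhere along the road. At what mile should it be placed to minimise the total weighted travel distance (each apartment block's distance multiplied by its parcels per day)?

For a sum of weighted absolute distances on a line, the optimum is the weighted median (not the mean). Total weight W = 235; half-weight = 117.5.
Sort by position and accumulate weight:
  mile 8 (C, w=5) → cum 5
  mile 9 (B, w=60) → cum 65
  mile 10 (D, w=20) → cum 85
  mile 13 (E, w=60) → cum 145  ≥ 117.5 → median here
  mile 16 (A, w=90) → cum 235
Optimal location: mile 13.

x = 13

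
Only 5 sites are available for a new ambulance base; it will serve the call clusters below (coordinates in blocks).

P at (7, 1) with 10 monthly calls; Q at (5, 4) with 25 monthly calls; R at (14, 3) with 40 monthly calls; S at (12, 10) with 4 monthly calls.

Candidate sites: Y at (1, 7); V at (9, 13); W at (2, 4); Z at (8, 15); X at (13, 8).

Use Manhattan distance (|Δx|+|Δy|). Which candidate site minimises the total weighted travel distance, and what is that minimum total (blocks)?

X, total 682 blocks

Total weighted distance at each candidate:
  Y (1, 7): total = 1031
  V (9, 13): total = 1089
  W (2, 4): total = 739
  Z (8, 15): total = 1256
  X (13, 8): total = 682
Minimum is at X with total 682 blocks.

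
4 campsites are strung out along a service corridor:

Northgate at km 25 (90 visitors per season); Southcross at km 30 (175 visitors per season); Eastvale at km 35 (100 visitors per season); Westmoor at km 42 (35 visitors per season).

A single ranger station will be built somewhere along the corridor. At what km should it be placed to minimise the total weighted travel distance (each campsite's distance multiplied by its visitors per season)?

x = 30

For a sum of weighted absolute distances on a line, the optimum is the weighted median (not the mean). Total weight W = 400; half-weight = 200.
Sort by position and accumulate weight:
  km 25 (Northgate, w=90) → cum 90
  km 30 (Southcross, w=175) → cum 265  ≥ 200 → median here
  km 35 (Eastvale, w=100) → cum 365
  km 42 (Westmoor, w=35) → cum 400
Optimal location: km 30.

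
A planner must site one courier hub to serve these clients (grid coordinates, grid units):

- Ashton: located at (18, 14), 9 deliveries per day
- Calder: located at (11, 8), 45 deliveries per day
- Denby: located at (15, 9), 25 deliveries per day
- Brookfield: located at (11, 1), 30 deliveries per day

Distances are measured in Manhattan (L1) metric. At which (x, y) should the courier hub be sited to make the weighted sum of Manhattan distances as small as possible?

Manhattan distance separates: Σwᵢ(|x−xᵢ|+|y−yᵢ|) = Σwᵢ|x−xᵢ| + Σwᵢ|y−yᵢ|, so x and y are optimised independently as 1-D weighted medians.
Total weight W = 109; half = 54.5.
x-coordinate, sorted with cumulative weight:
  x=11 (Calder, w=45) cum 45
  x=11 (Brookfield, w=30) cum 75  ← median
  x=15 (Denby, w=25) cum 100
  x=18 (Ashton, w=9) cum 109
⇒ x* = 11
y-coordinate, sorted with cumulative weight:
  y=1 (Brookfield, w=30) cum 30
  y=8 (Calder, w=45) cum 75  ← median
  y=9 (Denby, w=25) cum 100
  y=14 (Ashton, w=9) cum 109
⇒ y* = 8

(11, 8)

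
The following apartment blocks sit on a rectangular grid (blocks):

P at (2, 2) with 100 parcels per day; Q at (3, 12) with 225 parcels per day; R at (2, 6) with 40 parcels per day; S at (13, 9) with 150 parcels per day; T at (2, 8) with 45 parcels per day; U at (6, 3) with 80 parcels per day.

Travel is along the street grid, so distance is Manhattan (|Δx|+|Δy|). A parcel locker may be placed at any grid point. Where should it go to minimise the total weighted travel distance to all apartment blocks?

(3, 9)

Manhattan distance separates: Σwᵢ(|x−xᵢ|+|y−yᵢ|) = Σwᵢ|x−xᵢ| + Σwᵢ|y−yᵢ|, so x and y are optimised independently as 1-D weighted medians.
Total weight W = 640; half = 320.
x-coordinate, sorted with cumulative weight:
  x=2 (P, w=100) cum 100
  x=2 (R, w=40) cum 140
  x=2 (T, w=45) cum 185
  x=3 (Q, w=225) cum 410  ← median
  x=6 (U, w=80) cum 490
  x=13 (S, w=150) cum 640
⇒ x* = 3
y-coordinate, sorted with cumulative weight:
  y=2 (P, w=100) cum 100
  y=3 (U, w=80) cum 180
  y=6 (R, w=40) cum 220
  y=8 (T, w=45) cum 265
  y=9 (S, w=150) cum 415  ← median
  y=12 (Q, w=225) cum 640
⇒ y* = 9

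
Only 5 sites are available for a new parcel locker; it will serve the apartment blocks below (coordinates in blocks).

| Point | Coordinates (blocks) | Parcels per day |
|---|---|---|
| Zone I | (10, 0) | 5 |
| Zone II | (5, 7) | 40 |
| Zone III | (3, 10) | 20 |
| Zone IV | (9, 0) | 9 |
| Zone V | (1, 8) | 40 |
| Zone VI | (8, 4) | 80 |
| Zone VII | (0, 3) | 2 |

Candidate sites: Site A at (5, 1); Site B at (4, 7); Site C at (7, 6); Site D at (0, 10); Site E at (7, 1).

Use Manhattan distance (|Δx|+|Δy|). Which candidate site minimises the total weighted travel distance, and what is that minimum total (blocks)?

Total weighted distance at each candidate:
  Site A (5, 1): total = 1469
  Site B (4, 7): total = 1029
  Site C (7, 6): total = 977
  Site D (0, 10): total = 1905
  Site E (7, 1): total = 1485
Minimum is at Site C with total 977 blocks.

Site C, total 977 blocks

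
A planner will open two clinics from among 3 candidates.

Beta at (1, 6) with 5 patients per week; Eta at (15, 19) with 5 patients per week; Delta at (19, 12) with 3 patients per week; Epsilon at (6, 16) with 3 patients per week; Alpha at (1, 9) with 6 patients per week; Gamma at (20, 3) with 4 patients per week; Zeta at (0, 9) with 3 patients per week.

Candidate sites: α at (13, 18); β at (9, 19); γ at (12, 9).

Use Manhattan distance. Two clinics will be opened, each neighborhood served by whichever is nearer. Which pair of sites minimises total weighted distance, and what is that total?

{α, γ}, total 300

Evaluate every pair (each demand assigned to the nearer of the two):
  {α, γ}: total = 300
  {β, γ}: total = 306
  {α, β}: total = 427
Best pair: {α, γ} with total 300.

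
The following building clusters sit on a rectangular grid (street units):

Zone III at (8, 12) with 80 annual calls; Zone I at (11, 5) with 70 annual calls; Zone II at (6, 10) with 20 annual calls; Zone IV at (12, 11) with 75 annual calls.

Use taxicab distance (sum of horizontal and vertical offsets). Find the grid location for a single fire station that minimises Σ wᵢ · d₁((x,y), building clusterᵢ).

(11, 11)

Manhattan distance separates: Σwᵢ(|x−xᵢ|+|y−yᵢ|) = Σwᵢ|x−xᵢ| + Σwᵢ|y−yᵢ|, so x and y are optimised independently as 1-D weighted medians.
Total weight W = 245; half = 122.5.
x-coordinate, sorted with cumulative weight:
  x=6 (Zone II, w=20) cum 20
  x=8 (Zone III, w=80) cum 100
  x=11 (Zone I, w=70) cum 170  ← median
  x=12 (Zone IV, w=75) cum 245
⇒ x* = 11
y-coordinate, sorted with cumulative weight:
  y=5 (Zone I, w=70) cum 70
  y=10 (Zone II, w=20) cum 90
  y=11 (Zone IV, w=75) cum 165  ← median
  y=12 (Zone III, w=80) cum 245
⇒ y* = 11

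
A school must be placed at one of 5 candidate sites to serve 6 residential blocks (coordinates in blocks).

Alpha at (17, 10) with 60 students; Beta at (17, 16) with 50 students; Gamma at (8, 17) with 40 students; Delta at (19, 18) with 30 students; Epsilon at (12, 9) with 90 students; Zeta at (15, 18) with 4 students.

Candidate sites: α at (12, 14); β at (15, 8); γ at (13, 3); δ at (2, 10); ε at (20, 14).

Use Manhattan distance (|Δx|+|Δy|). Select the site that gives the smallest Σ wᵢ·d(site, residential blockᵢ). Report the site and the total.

Total weighted distance at each candidate:
  α (12, 14): total = 1978
  β (15, 8): total = 2200
  γ (13, 3): total = 3598
  δ (2, 10): total = 4294
  ε (20, 14): total = 2626
Minimum is at α with total 1978 blocks.

α, total 1978 blocks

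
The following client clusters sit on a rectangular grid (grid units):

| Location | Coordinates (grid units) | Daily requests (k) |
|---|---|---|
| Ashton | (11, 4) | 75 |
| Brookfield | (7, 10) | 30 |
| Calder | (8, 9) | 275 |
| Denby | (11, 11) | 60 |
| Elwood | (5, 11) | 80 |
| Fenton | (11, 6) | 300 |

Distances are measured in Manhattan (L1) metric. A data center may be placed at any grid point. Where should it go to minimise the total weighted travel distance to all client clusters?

Manhattan distance separates: Σwᵢ(|x−xᵢ|+|y−yᵢ|) = Σwᵢ|x−xᵢ| + Σwᵢ|y−yᵢ|, so x and y are optimised independently as 1-D weighted medians.
Total weight W = 820; half = 410.
x-coordinate, sorted with cumulative weight:
  x=5 (Elwood, w=80) cum 80
  x=7 (Brookfield, w=30) cum 110
  x=8 (Calder, w=275) cum 385
  x=11 (Ashton, w=75) cum 460  ← median
  x=11 (Denby, w=60) cum 520
  x=11 (Fenton, w=300) cum 820
⇒ x* = 11
y-coordinate, sorted with cumulative weight:
  y=4 (Ashton, w=75) cum 75
  y=6 (Fenton, w=300) cum 375
  y=9 (Calder, w=275) cum 650  ← median
  y=10 (Brookfield, w=30) cum 680
  y=11 (Denby, w=60) cum 740
  y=11 (Elwood, w=80) cum 820
⇒ y* = 9

(11, 9)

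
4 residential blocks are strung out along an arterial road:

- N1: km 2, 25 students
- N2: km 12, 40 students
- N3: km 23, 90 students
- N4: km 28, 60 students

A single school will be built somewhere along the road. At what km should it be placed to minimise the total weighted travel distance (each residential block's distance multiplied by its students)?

For a sum of weighted absolute distances on a line, the optimum is the weighted median (not the mean). Total weight W = 215; half-weight = 107.5.
Sort by position and accumulate weight:
  km 2 (N1, w=25) → cum 25
  km 12 (N2, w=40) → cum 65
  km 23 (N3, w=90) → cum 155  ≥ 107.5 → median here
  km 28 (N4, w=60) → cum 215
Optimal location: km 23.

x = 23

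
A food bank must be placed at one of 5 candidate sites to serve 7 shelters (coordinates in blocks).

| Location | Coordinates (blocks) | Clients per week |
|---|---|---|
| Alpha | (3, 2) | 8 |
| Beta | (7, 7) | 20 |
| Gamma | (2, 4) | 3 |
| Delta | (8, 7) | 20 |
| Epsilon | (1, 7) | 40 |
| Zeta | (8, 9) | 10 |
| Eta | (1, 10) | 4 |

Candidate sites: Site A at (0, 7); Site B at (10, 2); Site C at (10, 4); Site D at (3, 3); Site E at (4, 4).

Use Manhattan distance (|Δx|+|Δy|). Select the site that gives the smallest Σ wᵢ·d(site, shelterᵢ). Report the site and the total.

Site A, total 535 blocks

Total weighted distance at each candidate:
  Site A (0, 7): total = 535
  Site B (10, 2): total = 1104
  Site C (10, 4): total = 926
  Site D (3, 3): total = 740
  Site E (4, 4): total = 656
Minimum is at Site A with total 535 blocks.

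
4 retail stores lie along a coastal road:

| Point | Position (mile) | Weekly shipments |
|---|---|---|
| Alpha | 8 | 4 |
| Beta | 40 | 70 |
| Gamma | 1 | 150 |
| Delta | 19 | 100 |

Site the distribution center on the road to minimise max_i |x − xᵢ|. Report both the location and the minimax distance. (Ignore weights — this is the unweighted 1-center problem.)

location 20.5, max distance 19.5

The 1-center on a line is the midpoint of the two extreme points: leftmost at 1, rightmost at 40.
Optimal location = (1 + 40)/2 = 20.5; maximum distance = (40 − 1)/2 = 19.5.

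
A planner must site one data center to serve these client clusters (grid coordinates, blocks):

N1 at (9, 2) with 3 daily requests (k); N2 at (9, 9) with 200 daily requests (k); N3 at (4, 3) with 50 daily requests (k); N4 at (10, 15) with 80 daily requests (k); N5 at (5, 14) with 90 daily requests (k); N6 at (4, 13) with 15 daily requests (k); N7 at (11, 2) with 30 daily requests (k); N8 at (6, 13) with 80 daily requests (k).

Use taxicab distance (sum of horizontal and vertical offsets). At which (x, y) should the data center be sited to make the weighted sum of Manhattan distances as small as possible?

Manhattan distance separates: Σwᵢ(|x−xᵢ|+|y−yᵢ|) = Σwᵢ|x−xᵢ| + Σwᵢ|y−yᵢ|, so x and y are optimised independently as 1-D weighted medians.
Total weight W = 548; half = 274.
x-coordinate, sorted with cumulative weight:
  x=4 (N3, w=50) cum 50
  x=4 (N6, w=15) cum 65
  x=5 (N5, w=90) cum 155
  x=6 (N8, w=80) cum 235
  x=9 (N1, w=3) cum 238
  x=9 (N2, w=200) cum 438  ← median
  x=10 (N4, w=80) cum 518
  x=11 (N7, w=30) cum 548
⇒ x* = 9
y-coordinate, sorted with cumulative weight:
  y=2 (N1, w=3) cum 3
  y=2 (N7, w=30) cum 33
  y=3 (N3, w=50) cum 83
  y=9 (N2, w=200) cum 283  ← median
  y=13 (N6, w=15) cum 298
  y=13 (N8, w=80) cum 378
  y=14 (N5, w=90) cum 468
  y=15 (N4, w=80) cum 548
⇒ y* = 9

(9, 9)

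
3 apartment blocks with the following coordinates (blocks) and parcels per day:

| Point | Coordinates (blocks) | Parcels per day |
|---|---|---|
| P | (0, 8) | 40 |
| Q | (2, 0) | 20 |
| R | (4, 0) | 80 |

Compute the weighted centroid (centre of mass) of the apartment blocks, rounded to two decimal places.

The minimiser of Σwᵢ‖p−pᵢ‖² is the weighted centroid p* = (Σwᵢpᵢ)/(Σwᵢ).
Σwᵢ = 140.
Σwᵢxᵢ = 40·0 + 20·2 + 80·4 = 360.
Σwᵢyᵢ = 40·8 + 20·0 + 80·0 = 320.
x* = 360/140 = 2.57, y* = 320/140 = 2.29.

(2.57, 2.29)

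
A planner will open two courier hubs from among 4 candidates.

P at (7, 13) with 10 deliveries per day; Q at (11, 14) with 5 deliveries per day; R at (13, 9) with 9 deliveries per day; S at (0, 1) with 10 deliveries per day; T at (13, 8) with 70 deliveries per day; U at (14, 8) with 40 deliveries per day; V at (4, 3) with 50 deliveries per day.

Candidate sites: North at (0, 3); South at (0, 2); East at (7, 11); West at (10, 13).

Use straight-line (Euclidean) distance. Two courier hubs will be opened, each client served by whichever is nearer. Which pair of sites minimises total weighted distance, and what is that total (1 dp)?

Evaluate every pair (each demand assigned to the nearer of the two):
  {South, West}: total = 962.5
  {North, West}: total = 966.4
  {South, East}: total = 1092.3
  {North, East}: total = 1096.1
  {East, West}: total = 1285.6
  {North, South}: total = 2108.3
Best pair: {South, West} with total 962.5.

{South, West}, total 962.5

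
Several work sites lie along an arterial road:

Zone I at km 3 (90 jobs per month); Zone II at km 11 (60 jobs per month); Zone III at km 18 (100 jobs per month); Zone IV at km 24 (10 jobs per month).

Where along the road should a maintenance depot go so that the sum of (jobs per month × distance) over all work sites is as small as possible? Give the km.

For a sum of weighted absolute distances on a line, the optimum is the weighted median (not the mean). Total weight W = 260; half-weight = 130.
Sort by position and accumulate weight:
  km 3 (Zone I, w=90) → cum 90
  km 11 (Zone II, w=60) → cum 150  ≥ 130 → median here
  km 18 (Zone III, w=100) → cum 250
  km 24 (Zone IV, w=10) → cum 260
Optimal location: km 11.

x = 11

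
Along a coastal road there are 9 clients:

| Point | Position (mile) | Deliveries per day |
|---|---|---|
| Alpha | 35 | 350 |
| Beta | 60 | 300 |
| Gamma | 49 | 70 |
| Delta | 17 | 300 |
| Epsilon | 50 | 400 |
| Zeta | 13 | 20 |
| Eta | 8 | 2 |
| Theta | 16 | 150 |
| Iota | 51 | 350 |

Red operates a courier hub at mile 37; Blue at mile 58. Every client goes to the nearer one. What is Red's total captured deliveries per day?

The indifferent point is the midpoint (37+58)/2 = 47.5; clients left of it (closer to Red at 37) go to Red, those right go to Blue.
  Eta at 8 (w=2) → Red
  Zeta at 13 (w=20) → Red
  Theta at 16 (w=150) → Red
  Delta at 17 (w=300) → Red
  Alpha at 35 (w=350) → Red
  Gamma at 49 (w=70) → Blue
  Epsilon at 50 (w=400) → Blue
  Iota at 51 (w=350) → Blue
  Beta at 60 (w=300) → Blue
Red captures 822; Blue captures 1120.

822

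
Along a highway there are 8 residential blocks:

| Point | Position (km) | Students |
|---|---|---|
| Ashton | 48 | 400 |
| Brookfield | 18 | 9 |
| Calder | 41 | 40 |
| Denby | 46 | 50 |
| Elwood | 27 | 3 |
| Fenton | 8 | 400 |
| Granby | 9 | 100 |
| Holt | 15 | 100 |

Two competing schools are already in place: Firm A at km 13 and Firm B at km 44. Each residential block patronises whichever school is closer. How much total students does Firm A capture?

612

The indifferent point is the midpoint (13+44)/2 = 28.5; residential blocks left of it (closer to Firm A at 13) go to Firm A, those right go to Firm B.
  Fenton at 8 (w=400) → Firm A
  Granby at 9 (w=100) → Firm A
  Holt at 15 (w=100) → Firm A
  Brookfield at 18 (w=9) → Firm A
  Elwood at 27 (w=3) → Firm A
  Calder at 41 (w=40) → Firm B
  Denby at 46 (w=50) → Firm B
  Ashton at 48 (w=400) → Firm B
Firm A captures 612; Firm B captures 490.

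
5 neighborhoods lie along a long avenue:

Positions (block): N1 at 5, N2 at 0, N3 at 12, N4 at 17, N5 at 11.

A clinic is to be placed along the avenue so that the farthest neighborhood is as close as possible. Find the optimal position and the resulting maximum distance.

The 1-center on a line is the midpoint of the two extreme points: leftmost at 0, rightmost at 17.
Optimal location = (0 + 17)/2 = 8.5; maximum distance = (17 − 0)/2 = 8.5.

location 8.5, max distance 8.5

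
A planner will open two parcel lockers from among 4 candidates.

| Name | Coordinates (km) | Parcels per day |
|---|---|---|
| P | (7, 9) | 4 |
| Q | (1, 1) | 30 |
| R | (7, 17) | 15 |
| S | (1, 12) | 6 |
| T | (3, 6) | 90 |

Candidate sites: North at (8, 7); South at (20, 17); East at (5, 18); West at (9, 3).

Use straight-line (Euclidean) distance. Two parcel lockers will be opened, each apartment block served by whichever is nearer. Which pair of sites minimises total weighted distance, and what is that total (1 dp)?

Evaluate every pair (each demand assigned to the nearer of the two):
  {North, East}: total = 821.2
  {North, West}: total = 917.6
  {North, South}: total = 946.8
  {East, West}: total = 953.2
  {South, West}: total = 1143.7
  {South, East}: total = 1732.5
Best pair: {North, East} with total 821.2.

{North, East}, total 821.2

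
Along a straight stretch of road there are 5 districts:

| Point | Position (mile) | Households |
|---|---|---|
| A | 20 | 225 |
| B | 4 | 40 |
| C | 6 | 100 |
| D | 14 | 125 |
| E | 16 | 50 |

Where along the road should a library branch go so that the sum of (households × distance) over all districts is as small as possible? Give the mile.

For a sum of weighted absolute distances on a line, the optimum is the weighted median (not the mean). Total weight W = 540; half-weight = 270.
Sort by position and accumulate weight:
  mile 4 (B, w=40) → cum 40
  mile 6 (C, w=100) → cum 140
  mile 14 (D, w=125) → cum 265
  mile 16 (E, w=50) → cum 315  ≥ 270 → median here
  mile 20 (A, w=225) → cum 540
Optimal location: mile 16.

x = 16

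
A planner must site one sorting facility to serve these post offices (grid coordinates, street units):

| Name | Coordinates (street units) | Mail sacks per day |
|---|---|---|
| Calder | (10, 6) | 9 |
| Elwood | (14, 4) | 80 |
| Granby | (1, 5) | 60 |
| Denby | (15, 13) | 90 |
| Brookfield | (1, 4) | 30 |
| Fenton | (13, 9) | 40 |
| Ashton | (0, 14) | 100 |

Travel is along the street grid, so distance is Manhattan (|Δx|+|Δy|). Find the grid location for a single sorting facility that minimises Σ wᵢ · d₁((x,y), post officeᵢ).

(13, 9)

Manhattan distance separates: Σwᵢ(|x−xᵢ|+|y−yᵢ|) = Σwᵢ|x−xᵢ| + Σwᵢ|y−yᵢ|, so x and y are optimised independently as 1-D weighted medians.
Total weight W = 409; half = 204.5.
x-coordinate, sorted with cumulative weight:
  x=0 (Ashton, w=100) cum 100
  x=1 (Granby, w=60) cum 160
  x=1 (Brookfield, w=30) cum 190
  x=10 (Calder, w=9) cum 199
  x=13 (Fenton, w=40) cum 239  ← median
  x=14 (Elwood, w=80) cum 319
  x=15 (Denby, w=90) cum 409
⇒ x* = 13
y-coordinate, sorted with cumulative weight:
  y=4 (Elwood, w=80) cum 80
  y=4 (Brookfield, w=30) cum 110
  y=5 (Granby, w=60) cum 170
  y=6 (Calder, w=9) cum 179
  y=9 (Fenton, w=40) cum 219  ← median
  y=13 (Denby, w=90) cum 309
  y=14 (Ashton, w=100) cum 409
⇒ y* = 9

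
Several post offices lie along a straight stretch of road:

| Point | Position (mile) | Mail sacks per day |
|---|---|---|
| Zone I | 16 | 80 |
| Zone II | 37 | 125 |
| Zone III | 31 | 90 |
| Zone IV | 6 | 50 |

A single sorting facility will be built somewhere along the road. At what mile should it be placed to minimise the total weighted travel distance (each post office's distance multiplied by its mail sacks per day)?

For a sum of weighted absolute distances on a line, the optimum is the weighted median (not the mean). Total weight W = 345; half-weight = 172.5.
Sort by position and accumulate weight:
  mile 6 (Zone IV, w=50) → cum 50
  mile 16 (Zone I, w=80) → cum 130
  mile 31 (Zone III, w=90) → cum 220  ≥ 172.5 → median here
  mile 37 (Zone II, w=125) → cum 345
Optimal location: mile 31.

x = 31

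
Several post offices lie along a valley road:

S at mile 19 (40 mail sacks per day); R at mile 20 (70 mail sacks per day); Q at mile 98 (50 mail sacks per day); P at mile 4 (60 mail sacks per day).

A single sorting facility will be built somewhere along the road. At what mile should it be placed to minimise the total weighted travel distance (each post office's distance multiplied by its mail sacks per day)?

For a sum of weighted absolute distances on a line, the optimum is the weighted median (not the mean). Total weight W = 220; half-weight = 110.
Sort by position and accumulate weight:
  mile 4 (P, w=60) → cum 60
  mile 19 (S, w=40) → cum 100
  mile 20 (R, w=70) → cum 170  ≥ 110 → median here
  mile 98 (Q, w=50) → cum 220
Optimal location: mile 20.

x = 20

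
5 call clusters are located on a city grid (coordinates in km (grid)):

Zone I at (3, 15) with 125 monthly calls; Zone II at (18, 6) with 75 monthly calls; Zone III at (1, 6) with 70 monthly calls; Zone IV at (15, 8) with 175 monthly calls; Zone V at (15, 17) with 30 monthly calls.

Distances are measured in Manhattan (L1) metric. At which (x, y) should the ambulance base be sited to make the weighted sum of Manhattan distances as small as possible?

(15, 8)

Manhattan distance separates: Σwᵢ(|x−xᵢ|+|y−yᵢ|) = Σwᵢ|x−xᵢ| + Σwᵢ|y−yᵢ|, so x and y are optimised independently as 1-D weighted medians.
Total weight W = 475; half = 237.5.
x-coordinate, sorted with cumulative weight:
  x=1 (Zone III, w=70) cum 70
  x=3 (Zone I, w=125) cum 195
  x=15 (Zone IV, w=175) cum 370  ← median
  x=15 (Zone V, w=30) cum 400
  x=18 (Zone II, w=75) cum 475
⇒ x* = 15
y-coordinate, sorted with cumulative weight:
  y=6 (Zone II, w=75) cum 75
  y=6 (Zone III, w=70) cum 145
  y=8 (Zone IV, w=175) cum 320  ← median
  y=15 (Zone I, w=125) cum 445
  y=17 (Zone V, w=30) cum 475
⇒ y* = 8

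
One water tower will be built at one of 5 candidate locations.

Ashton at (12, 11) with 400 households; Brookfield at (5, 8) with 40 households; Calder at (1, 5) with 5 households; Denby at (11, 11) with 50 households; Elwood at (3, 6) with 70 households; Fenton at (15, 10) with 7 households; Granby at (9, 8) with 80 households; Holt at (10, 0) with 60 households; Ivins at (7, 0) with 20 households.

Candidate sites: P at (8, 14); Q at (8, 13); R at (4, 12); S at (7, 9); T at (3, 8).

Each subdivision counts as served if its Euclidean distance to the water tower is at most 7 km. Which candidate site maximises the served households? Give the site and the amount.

S, covering 640

Coverage radius r = 7 km; a point is covered iff (Δx)²+(Δy)² ≤ 7² = 49.
  P (8, 14): covers {Ashton, Brookfield, Denby, Granby} → 570
  Q (8, 13): covers {Ashton, Brookfield, Denby, Granby} → 570
  R (4, 12): covers {Brookfield, Elwood, Granby} → 190
  S (7, 9): covers {Ashton, Brookfield, Denby, Elwood, Granby} → 640
  T (3, 8): covers {Brookfield, Calder, Elwood, Granby} → 195
Maximum coverage at S: 640 households.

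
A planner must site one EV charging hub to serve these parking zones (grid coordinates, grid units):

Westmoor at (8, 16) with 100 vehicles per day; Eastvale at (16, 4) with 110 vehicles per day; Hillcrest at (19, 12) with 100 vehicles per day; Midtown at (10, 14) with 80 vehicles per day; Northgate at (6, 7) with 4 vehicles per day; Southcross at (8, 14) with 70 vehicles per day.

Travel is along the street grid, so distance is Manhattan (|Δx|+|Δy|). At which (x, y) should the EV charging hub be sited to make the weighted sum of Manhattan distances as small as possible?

(10, 14)

Manhattan distance separates: Σwᵢ(|x−xᵢ|+|y−yᵢ|) = Σwᵢ|x−xᵢ| + Σwᵢ|y−yᵢ|, so x and y are optimised independently as 1-D weighted medians.
Total weight W = 464; half = 232.
x-coordinate, sorted with cumulative weight:
  x=6 (Northgate, w=4) cum 4
  x=8 (Westmoor, w=100) cum 104
  x=8 (Southcross, w=70) cum 174
  x=10 (Midtown, w=80) cum 254  ← median
  x=16 (Eastvale, w=110) cum 364
  x=19 (Hillcrest, w=100) cum 464
⇒ x* = 10
y-coordinate, sorted with cumulative weight:
  y=4 (Eastvale, w=110) cum 110
  y=7 (Northgate, w=4) cum 114
  y=12 (Hillcrest, w=100) cum 214
  y=14 (Midtown, w=80) cum 294  ← median
  y=14 (Southcross, w=70) cum 364
  y=16 (Westmoor, w=100) cum 464
⇒ y* = 14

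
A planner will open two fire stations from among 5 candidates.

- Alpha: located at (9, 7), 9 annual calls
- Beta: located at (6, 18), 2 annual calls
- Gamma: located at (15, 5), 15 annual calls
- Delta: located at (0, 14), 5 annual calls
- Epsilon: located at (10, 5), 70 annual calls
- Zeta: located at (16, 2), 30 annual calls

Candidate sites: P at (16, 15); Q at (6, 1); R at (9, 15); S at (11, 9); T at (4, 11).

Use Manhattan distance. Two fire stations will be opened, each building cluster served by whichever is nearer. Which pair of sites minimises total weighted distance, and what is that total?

Evaluate every pair (each demand assigned to the nearer of the two):
  {S, T}: total = 919
  {R, S}: total = 928
  {Q, S}: total = 944
  {P, S}: total = 972
  {Q, R}: total = 1219
  {Q, T}: total = 1219
  {P, Q}: total = 1247
  {P, R}: total = 1459
  {P, T}: total = 1529
  {R, T}: total = 1729
Best pair: {S, T} with total 919.

{S, T}, total 919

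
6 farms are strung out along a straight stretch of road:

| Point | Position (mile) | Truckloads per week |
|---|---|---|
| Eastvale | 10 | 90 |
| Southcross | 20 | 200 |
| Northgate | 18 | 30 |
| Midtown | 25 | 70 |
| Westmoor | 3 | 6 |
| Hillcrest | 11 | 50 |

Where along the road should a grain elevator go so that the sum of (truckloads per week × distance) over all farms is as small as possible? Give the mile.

x = 20

For a sum of weighted absolute distances on a line, the optimum is the weighted median (not the mean). Total weight W = 446; half-weight = 223.
Sort by position and accumulate weight:
  mile 3 (Westmoor, w=6) → cum 6
  mile 10 (Eastvale, w=90) → cum 96
  mile 11 (Hillcrest, w=50) → cum 146
  mile 18 (Northgate, w=30) → cum 176
  mile 20 (Southcross, w=200) → cum 376  ≥ 223 → median here
  mile 25 (Midtown, w=70) → cum 446
Optimal location: mile 20.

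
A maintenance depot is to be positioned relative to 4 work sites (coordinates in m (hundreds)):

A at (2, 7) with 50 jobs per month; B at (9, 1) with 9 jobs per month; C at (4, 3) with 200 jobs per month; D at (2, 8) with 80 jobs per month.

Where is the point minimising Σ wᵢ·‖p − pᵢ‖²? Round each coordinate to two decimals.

(3.37, 4.72)

The minimiser of Σwᵢ‖p−pᵢ‖² is the weighted centroid p* = (Σwᵢpᵢ)/(Σwᵢ).
Σwᵢ = 339.
Σwᵢxᵢ = 50·2 + 9·9 + 200·4 + 80·2 = 1141.
Σwᵢyᵢ = 50·7 + 9·1 + 200·3 + 80·8 = 1599.
x* = 1141/339 = 3.37, y* = 1599/339 = 4.72.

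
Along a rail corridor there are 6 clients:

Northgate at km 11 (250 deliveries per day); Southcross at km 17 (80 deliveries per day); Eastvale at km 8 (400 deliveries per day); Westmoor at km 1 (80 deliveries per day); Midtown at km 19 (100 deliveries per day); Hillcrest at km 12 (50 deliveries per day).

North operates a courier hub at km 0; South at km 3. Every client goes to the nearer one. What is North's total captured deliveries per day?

80

The indifferent point is the midpoint (0+3)/2 = 1.5; clients left of it (closer to North at 0) go to North, those right go to South.
  Westmoor at 1 (w=80) → North
  Eastvale at 8 (w=400) → South
  Northgate at 11 (w=250) → South
  Hillcrest at 12 (w=50) → South
  Southcross at 17 (w=80) → South
  Midtown at 19 (w=100) → South
North captures 80; South captures 880.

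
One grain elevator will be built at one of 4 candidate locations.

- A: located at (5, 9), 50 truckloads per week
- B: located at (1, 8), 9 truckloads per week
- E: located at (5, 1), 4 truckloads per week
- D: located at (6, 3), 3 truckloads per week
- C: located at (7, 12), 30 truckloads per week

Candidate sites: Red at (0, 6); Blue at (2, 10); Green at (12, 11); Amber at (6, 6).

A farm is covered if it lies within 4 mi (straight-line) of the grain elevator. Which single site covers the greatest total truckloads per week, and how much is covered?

Coverage radius r = 4 mi; a point is covered iff (Δx)²+(Δy)² ≤ 4² = 16.
  Red (0, 6): covers {B} → 9
  Blue (2, 10): covers {A, B} → 59
  Green (12, 11): covers {none} → 0
  Amber (6, 6): covers {A, D} → 53
Maximum coverage at Blue: 59 truckloads per week.

Blue, covering 59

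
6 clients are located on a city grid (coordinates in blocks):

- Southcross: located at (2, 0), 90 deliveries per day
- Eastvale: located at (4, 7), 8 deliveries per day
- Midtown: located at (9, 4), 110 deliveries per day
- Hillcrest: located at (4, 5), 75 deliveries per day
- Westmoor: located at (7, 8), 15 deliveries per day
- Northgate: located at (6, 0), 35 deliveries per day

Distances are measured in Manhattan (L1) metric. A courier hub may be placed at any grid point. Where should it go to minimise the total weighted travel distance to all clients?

(4, 4)

Manhattan distance separates: Σwᵢ(|x−xᵢ|+|y−yᵢ|) = Σwᵢ|x−xᵢ| + Σwᵢ|y−yᵢ|, so x and y are optimised independently as 1-D weighted medians.
Total weight W = 333; half = 166.5.
x-coordinate, sorted with cumulative weight:
  x=2 (Southcross, w=90) cum 90
  x=4 (Eastvale, w=8) cum 98
  x=4 (Hillcrest, w=75) cum 173  ← median
  x=6 (Northgate, w=35) cum 208
  x=7 (Westmoor, w=15) cum 223
  x=9 (Midtown, w=110) cum 333
⇒ x* = 4
y-coordinate, sorted with cumulative weight:
  y=0 (Southcross, w=90) cum 90
  y=0 (Northgate, w=35) cum 125
  y=4 (Midtown, w=110) cum 235  ← median
  y=5 (Hillcrest, w=75) cum 310
  y=7 (Eastvale, w=8) cum 318
  y=8 (Westmoor, w=15) cum 333
⇒ y* = 4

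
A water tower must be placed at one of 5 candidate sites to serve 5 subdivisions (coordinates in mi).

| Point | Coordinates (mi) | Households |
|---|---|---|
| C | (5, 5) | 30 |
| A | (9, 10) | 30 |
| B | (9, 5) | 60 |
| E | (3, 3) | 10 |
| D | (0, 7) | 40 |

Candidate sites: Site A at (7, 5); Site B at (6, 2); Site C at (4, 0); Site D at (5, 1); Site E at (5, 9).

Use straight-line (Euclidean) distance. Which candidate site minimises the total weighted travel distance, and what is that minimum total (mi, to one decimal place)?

Site A, total 677.5 mi

Total weighted distance at each candidate:
  Site A (7, 5): total = 677.5
  Site B (6, 2): total = 949.8
  Site C (4, 0): total = 1266.8
  Site D (5, 1): total = 1095.6
  Site E (5, 9): total = 861.8
Minimum is at Site A with total 677.5 mi.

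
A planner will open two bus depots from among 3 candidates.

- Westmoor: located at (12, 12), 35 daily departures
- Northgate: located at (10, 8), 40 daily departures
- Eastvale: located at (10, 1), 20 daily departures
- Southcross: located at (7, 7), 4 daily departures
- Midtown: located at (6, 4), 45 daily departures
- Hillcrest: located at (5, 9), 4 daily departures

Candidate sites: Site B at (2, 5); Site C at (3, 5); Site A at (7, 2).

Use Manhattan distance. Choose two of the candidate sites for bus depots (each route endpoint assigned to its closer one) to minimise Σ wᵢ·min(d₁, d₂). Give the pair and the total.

{Site C, Site A}, total 1144

Evaluate every pair (each demand assigned to the nearer of the two):
  {Site C, Site A}: total = 1144
  {Site B, Site A}: total = 1148
  {Site B, Site C}: total = 1408
Best pair: {Site C, Site A} with total 1144.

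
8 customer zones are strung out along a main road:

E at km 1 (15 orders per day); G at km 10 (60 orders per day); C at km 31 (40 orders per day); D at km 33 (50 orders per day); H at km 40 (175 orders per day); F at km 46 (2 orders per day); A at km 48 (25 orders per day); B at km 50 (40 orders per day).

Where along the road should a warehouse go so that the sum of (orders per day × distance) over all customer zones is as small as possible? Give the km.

x = 40

For a sum of weighted absolute distances on a line, the optimum is the weighted median (not the mean). Total weight W = 407; half-weight = 203.5.
Sort by position and accumulate weight:
  km 1 (E, w=15) → cum 15
  km 10 (G, w=60) → cum 75
  km 31 (C, w=40) → cum 115
  km 33 (D, w=50) → cum 165
  km 40 (H, w=175) → cum 340  ≥ 203.5 → median here
  km 46 (F, w=2) → cum 342
  km 48 (A, w=25) → cum 367
  km 50 (B, w=40) → cum 407
Optimal location: km 40.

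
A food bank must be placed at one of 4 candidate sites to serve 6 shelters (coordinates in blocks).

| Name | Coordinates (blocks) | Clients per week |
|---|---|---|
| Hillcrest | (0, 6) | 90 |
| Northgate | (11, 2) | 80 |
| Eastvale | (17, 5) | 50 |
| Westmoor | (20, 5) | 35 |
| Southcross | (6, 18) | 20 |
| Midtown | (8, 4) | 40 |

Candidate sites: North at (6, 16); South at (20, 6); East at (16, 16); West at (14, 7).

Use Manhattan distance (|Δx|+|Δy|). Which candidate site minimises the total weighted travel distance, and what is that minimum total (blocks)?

Total weighted distance at each candidate:
  North (6, 16): total = 5535
  South (20, 6): total = 4155
  East (16, 16): total = 6025
  West (14, 7): total = 3260
Minimum is at West with total 3260 blocks.

West, total 3260 blocks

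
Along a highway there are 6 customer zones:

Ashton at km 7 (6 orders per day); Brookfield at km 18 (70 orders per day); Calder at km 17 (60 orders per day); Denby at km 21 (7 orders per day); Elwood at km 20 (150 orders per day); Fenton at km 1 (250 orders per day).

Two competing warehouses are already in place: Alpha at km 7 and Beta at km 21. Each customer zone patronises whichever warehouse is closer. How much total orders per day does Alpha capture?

256

The indifferent point is the midpoint (7+21)/2 = 14; customer zones left of it (closer to Alpha at 7) go to Alpha, those right go to Beta.
  Fenton at 1 (w=250) → Alpha
  Ashton at 7 (w=6) → Alpha
  Calder at 17 (w=60) → Beta
  Brookfield at 18 (w=70) → Beta
  Elwood at 20 (w=150) → Beta
  Denby at 21 (w=7) → Beta
Alpha captures 256; Beta captures 287.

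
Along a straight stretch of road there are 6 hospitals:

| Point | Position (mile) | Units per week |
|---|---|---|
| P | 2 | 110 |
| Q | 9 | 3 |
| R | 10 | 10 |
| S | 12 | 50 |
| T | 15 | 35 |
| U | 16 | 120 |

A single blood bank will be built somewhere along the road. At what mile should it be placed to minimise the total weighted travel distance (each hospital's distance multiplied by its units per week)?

x = 12

For a sum of weighted absolute distances on a line, the optimum is the weighted median (not the mean). Total weight W = 328; half-weight = 164.
Sort by position and accumulate weight:
  mile 2 (P, w=110) → cum 110
  mile 9 (Q, w=3) → cum 113
  mile 10 (R, w=10) → cum 123
  mile 12 (S, w=50) → cum 173  ≥ 164 → median here
  mile 15 (T, w=35) → cum 208
  mile 16 (U, w=120) → cum 328
Optimal location: mile 12.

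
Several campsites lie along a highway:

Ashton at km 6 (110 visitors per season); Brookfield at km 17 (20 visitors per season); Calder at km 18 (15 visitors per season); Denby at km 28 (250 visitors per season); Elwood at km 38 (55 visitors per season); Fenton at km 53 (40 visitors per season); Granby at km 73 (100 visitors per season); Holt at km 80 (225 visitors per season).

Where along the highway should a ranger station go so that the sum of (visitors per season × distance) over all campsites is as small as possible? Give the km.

For a sum of weighted absolute distances on a line, the optimum is the weighted median (not the mean). Total weight W = 815; half-weight = 407.5.
Sort by position and accumulate weight:
  km 6 (Ashton, w=110) → cum 110
  km 17 (Brookfield, w=20) → cum 130
  km 18 (Calder, w=15) → cum 145
  km 28 (Denby, w=250) → cum 395
  km 38 (Elwood, w=55) → cum 450  ≥ 407.5 → median here
  km 53 (Fenton, w=40) → cum 490
  km 73 (Granby, w=100) → cum 590
  km 80 (Holt, w=225) → cum 815
Optimal location: km 38.

x = 38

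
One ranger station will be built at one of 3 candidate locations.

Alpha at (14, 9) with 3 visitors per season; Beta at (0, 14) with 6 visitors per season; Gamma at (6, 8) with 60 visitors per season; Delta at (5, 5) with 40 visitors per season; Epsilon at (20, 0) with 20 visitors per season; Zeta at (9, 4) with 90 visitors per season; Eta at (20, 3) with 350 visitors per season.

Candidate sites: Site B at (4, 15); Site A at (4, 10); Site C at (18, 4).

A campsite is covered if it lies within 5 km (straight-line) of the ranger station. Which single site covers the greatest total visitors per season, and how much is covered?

Coverage radius r = 5 km; a point is covered iff (Δx)²+(Δy)² ≤ 5² = 25.
  Site B (4, 15): covers {Beta} → 6
  Site A (4, 10): covers {Gamma} → 60
  Site C (18, 4): covers {Epsilon, Eta} → 370
Maximum coverage at Site C: 370 visitors per season.

Site C, covering 370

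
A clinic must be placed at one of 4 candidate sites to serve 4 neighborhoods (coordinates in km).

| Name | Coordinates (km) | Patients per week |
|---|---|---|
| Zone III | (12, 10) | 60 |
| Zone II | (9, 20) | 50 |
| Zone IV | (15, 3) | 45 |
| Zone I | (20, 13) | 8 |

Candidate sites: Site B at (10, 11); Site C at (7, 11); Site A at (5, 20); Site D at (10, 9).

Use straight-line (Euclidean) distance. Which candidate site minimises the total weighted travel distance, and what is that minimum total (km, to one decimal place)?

Total weighted distance at each candidate:
  Site B (10, 11): total = 1093.0
  Site C (7, 11): total = 1381.3
  Site A (5, 20): total = 1952.4
  Site D (10, 9): total = 1124.1
Minimum is at Site B with total 1093.0 km.

Site B, total 1093.0 km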